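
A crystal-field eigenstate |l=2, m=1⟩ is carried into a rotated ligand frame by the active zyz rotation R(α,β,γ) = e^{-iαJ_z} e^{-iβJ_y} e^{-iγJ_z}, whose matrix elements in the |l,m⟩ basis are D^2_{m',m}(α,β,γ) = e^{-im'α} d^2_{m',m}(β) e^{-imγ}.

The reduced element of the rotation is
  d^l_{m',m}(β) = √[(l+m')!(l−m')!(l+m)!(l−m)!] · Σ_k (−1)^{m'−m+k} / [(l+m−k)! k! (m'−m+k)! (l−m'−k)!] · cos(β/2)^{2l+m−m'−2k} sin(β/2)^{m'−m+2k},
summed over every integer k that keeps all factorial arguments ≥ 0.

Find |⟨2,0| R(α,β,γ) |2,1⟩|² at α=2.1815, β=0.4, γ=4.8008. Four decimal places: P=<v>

P=0.1930

First d^2_{0,1}(β=0.4000), then the phase factors e^{-i(0)α} and e^{-i(1)γ}:
Half-angle: c=0.980067, s=0.198669. N=√(2·2·6·1)=4.898979
k∈{1,2} keeps every argument non-negative
  k=1: (−1)^0·4.8990/(2)·0.9801^3·0.1987^1 = +0.458114
  k=2: (−1)^1·4.8990/(2)·0.9801^1·0.1987^3 = -0.018825
d^2_{0,1}(0.4000) = +0.458114 -0.018825 = +0.439289
|D^2_{0,1}|² = |d^2_{0,1}(β)|² = (+0.439289)² = 0.192975 (the z-rotation phases have unit modulus)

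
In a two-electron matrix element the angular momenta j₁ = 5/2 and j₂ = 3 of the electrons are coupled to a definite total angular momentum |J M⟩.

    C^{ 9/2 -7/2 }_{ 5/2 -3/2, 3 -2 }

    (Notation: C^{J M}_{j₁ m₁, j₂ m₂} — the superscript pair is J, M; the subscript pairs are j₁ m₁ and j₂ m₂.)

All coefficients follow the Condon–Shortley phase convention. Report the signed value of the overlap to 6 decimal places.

j₁+j₂−J=1  J+j₁−j₂=4  J−j₁+j₂=5  j₁+j₂+J+1=11
(j₁±m₁, j₂±m₂, J±M) = (1,4,1,5,1,8)
P² = 921600/11
sum k=0..1:
  [0] +1/576 = 1/576
  [1] −1/720 = -1/720
S = 1/2880
C² = P²·S² = 1/99 ; C = +0.100504

+√(1/99) = +0.100504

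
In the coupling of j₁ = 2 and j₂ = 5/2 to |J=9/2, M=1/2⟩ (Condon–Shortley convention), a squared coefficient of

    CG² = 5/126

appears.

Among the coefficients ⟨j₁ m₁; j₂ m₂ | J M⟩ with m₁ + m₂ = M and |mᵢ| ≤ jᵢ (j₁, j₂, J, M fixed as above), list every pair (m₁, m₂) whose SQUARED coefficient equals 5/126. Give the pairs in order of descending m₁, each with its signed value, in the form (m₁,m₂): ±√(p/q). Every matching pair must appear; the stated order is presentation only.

(2,-3/2): +√(5/126)

Admissible pairs with m₁+m₂ = M = 1/2: (-2,5/2), (-1,3/2), (0,1/2), (1,-1/2), (2,-3/2)
  (m₁,m₂)=(2,-3/2): CG² = 5/126, CG = +√(5/126)   ← matches the target
  (m₁,m₂)=(1,-1/2): CG² = 20/63, CG = +√(20/63)
  (m₁,m₂)=(0,1/2): CG² = 10/21, CG = +√(10/21)
  (m₁,m₂)=(-1,3/2): CG² = 10/63, CG = +√(10/63)
  (m₁,m₂)=(-2,5/2): CG² = 1/126, CG = +√(1/126)
Pairs with CG² = 5/126: (2,-3/2): +√(5/126)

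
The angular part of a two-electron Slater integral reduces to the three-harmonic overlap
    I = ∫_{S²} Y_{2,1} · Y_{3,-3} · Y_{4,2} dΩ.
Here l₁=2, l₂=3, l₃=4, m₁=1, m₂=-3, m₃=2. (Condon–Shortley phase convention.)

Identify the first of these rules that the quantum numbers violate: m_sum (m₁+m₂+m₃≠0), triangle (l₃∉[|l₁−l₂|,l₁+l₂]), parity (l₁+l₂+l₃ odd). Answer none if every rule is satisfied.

Σmᵢ = 0  ✓
l₃∈[|l₁−l₂|,l₁+l₂]=[1,5], have l₃=4  ✓
Σlᵢ = 9 ⇒ odd  ✗

parity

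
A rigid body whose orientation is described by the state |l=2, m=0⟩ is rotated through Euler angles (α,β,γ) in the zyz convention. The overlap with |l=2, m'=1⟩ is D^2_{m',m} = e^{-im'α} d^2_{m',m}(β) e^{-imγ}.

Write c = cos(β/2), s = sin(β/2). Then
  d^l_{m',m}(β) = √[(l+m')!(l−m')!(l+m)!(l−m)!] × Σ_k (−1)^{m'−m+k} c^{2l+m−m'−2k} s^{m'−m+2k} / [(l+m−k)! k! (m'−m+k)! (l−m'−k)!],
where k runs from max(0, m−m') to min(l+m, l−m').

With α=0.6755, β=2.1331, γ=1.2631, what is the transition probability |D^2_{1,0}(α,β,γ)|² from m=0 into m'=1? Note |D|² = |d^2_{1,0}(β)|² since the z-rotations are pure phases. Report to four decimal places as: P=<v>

P=0.3052

Split into d^2_{1,0}(β=2.1331) × two z-phases.
With c≡cos(β/2)=0.483148 and s≡sin(β/2)=0.875539, N=[6·1·2·2]^{1/2}=4.898979
The bounds max(0,m−m')=0 and min(l+m,l−m')=1 give 2 terms
  k=0: (−1)^1·4.8990/(2)·0.4831^3·0.8755^1 = -0.241875
  k=1: (−1)^2·4.8990/(2)·0.4831^1·0.8755^3 = +0.794295
d^2_{1,0}(2.1331) = -0.241875 +0.794295 = +0.552420
|D^2_{1,0}|² = |d^2_{1,0}(β)|² = (+0.552420)² = 0.305168 (the z-rotation phases have unit modulus)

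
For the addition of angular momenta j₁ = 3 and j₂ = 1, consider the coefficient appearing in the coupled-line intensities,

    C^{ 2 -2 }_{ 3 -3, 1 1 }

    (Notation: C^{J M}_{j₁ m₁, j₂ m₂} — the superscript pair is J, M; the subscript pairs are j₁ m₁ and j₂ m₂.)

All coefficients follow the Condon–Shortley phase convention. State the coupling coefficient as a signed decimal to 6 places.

j₁+j₂−J=2  J+j₁−j₂=4  J−j₁+j₂=0  j₁+j₂+J+1=7
(j₁±m₁, j₂±m₂, J±M) = (0,6,2,0,0,4)
P² = 11520/7
sum k=2..2:
  [2] +1/48 = 1/48
S = 1/48
C² = P²·S² = 5/7 ; C = +0.845154

+0.845154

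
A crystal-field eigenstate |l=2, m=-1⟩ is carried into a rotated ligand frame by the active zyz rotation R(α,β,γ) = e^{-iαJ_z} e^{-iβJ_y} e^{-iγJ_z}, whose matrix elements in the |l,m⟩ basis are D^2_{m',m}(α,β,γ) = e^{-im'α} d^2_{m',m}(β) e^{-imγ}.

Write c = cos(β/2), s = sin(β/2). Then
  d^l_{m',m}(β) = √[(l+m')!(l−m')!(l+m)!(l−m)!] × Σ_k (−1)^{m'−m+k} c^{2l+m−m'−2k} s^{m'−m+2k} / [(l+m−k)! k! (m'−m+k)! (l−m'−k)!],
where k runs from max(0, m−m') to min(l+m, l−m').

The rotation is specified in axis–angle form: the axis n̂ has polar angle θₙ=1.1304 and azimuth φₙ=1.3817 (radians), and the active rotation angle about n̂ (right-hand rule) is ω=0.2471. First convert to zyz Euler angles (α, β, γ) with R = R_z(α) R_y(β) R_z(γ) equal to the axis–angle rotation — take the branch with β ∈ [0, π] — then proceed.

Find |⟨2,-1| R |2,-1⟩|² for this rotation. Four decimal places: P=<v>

P=0.8807

Axis–angle → zyz. n̂ = (sinθₙcosφₙ, sinθₙsinφₙ, cosθₙ) = (+0.170036, +0.888458, +0.426298), ω = 0.2471.
R = I cosω + sinω [n̂]ₓ + (1−cosω) n̂n̂ᵀ gives
  R = [+0.970504, -0.099681, +0.219512; +0.108858, +0.993602, -0.030085; -0.215109, +0.053094, +0.975146]
β = atan2(√(R₁₃²+R₂₃²), R₃₃) = 0.223419; α = atan2(R₂₃, R₁₃) mod 2π = 6.146978; γ = atan2(R₃₂, −R₃₁) mod 2π = 0.241986
D^2_{-1,-1}(6.1470,0.2234,0.2420) = e^{-i·-1·6.1470}·d^2_{-1,-1}(0.2234)·e^{-i·-1·0.2420}. Compute d first:
With c≡cos(β/2)=0.993767 and s≡sin(β/2)=0.111477, N=[1·6·1·6]^{1/2}=6.000000
Admissible k: 0..1 (factorial args all ≥0)
  k=0: (−1)^0·6.0000/(6)·0.9938^4·0.1115^0 = +0.975300
  k=1: (−1)^1·6.0000/(2)·0.9938^2·0.1115^2 = -0.036818
d^2_{-1,-1}(0.2234) = +0.975300 -0.036818 = +0.938482
|D^2_{-1,-1}|² = |d^2_{-1,-1}(β)|² = (+0.938482)² = 0.880749 (the z-rotation phases have unit modulus)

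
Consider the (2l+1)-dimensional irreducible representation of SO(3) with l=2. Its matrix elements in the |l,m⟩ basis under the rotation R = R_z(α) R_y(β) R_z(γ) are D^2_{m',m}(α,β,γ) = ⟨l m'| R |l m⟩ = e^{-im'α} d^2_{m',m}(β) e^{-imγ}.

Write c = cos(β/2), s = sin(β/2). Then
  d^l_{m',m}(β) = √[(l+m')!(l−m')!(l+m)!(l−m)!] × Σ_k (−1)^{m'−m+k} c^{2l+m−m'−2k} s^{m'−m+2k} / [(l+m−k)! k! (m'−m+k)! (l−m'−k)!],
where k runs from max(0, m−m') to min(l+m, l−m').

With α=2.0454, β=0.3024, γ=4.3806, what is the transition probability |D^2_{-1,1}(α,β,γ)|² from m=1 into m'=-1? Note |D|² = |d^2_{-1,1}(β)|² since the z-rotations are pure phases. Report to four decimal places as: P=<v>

P=0.0044

D^2_{-1,1}(2.0454,0.3024,4.3806) = e^{-i·-1·2.0454}·d^2_{-1,1}(0.3024)·e^{-i·1·4.3806}. Compute d first:
With c≡cos(β/2)=0.988591 and s≡sin(β/2)=0.150625, N=[1·6·6·1]^{1/2}=6.000000
k∈{2,3} keeps every argument non-negative
  k=2: (−1)^0·6.0000/(2)·0.9886^2·0.1506^2 = +0.066519
  k=3: (−1)^1·6.0000/(6)·0.9886^0·0.1506^4 = -0.000515
d^2_{-1,1}(0.3024) = +0.066519 -0.000515 = +0.066004
|D^2_{-1,1}|² = |d^2_{-1,1}(β)|² = (+0.066004)² = 0.004357 (the z-rotation phases have unit modulus)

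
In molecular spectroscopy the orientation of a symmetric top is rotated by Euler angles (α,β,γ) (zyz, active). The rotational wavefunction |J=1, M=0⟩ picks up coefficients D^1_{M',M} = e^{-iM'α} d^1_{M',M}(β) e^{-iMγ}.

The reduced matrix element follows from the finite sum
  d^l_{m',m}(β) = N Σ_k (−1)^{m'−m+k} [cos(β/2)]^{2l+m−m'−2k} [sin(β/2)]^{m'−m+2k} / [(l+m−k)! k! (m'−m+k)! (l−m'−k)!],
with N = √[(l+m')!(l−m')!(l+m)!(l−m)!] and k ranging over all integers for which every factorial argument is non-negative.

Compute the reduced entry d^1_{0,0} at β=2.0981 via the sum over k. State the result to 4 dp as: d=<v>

d=-0.5032

d^1_{0,0}(β=2.0981) via the finite sum:
c=cos(2.098100/2)=0.498395, s=sin(2.098100/2)=0.866950; N=√[1·1·1·1]=1.000000
k∈{0,1} keeps every argument non-negative
  k=0: (−1)^0·1.0000/(1)·0.4984^2·0.8670^0 = +0.248397
  k=1: (−1)^1·1.0000/(1)·0.4984^0·0.8670^2 = -0.751603
d^1_{0,0}(2.0981) = +0.248397 -0.751603 = -0.503205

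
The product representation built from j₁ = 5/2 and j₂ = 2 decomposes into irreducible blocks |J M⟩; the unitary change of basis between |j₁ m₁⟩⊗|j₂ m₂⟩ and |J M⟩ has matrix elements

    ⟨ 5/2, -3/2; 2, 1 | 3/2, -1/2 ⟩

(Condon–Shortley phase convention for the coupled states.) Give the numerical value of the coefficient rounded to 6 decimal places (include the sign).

+√(2/105) = +0.138013

√[4·3!2!1!/7! · 1!4!3!1!1!2!] = √(96/35)
  +(−1)^2/∏(2,1,2,1,0,0)! = 1/4  (running 1/4)
  +(−1)^3/∏(3,0,1,0,1,1)! = -1/6  (running 1/12)
⟨..|..⟩ = √(96/35)·(1/12) = +0.138013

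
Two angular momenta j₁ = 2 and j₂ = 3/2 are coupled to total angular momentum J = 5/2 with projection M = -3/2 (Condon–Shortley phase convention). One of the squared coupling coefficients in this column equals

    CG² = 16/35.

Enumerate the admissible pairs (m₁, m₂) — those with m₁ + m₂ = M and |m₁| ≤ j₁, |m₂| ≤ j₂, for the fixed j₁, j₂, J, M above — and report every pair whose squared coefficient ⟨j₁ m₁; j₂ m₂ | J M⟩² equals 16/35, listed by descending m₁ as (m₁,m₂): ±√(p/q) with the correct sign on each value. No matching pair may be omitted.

(-2,1/2): −√(16/35)

Admissible pairs with m₁+m₂ = M = -3/2: (-2,1/2), (-1,-1/2), (0,-3/2)
  (m₁,m₂)=(0,-3/2): CG² = 18/35, CG = +√(18/35)
  (m₁,m₂)=(-1,-1/2): CG² = 1/35, CG = −√(1/35)
  (m₁,m₂)=(-2,1/2): CG² = 16/35, CG = −√(16/35)   ← matches the target
Pairs with CG² = 16/35: (-2,1/2): −√(16/35)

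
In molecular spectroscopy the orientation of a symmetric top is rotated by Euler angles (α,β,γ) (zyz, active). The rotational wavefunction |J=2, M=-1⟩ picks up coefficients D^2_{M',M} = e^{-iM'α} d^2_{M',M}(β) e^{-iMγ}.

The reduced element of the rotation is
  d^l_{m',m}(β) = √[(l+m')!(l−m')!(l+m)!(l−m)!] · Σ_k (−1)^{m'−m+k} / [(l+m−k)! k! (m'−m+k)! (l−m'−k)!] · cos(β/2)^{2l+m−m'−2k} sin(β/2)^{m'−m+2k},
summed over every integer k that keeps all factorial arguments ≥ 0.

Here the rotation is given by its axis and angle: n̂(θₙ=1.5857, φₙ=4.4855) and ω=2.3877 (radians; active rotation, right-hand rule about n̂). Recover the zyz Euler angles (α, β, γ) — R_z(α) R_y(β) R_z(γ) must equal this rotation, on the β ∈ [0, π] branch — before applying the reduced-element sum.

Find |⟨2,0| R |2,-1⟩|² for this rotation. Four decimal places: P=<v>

Axis–angle → zyz. n̂ = (sinθₙcosφₙ, sinθₙsinφₙ, cosθₙ) = (-0.224922, -0.974263, -0.014903), ω = 2.3877.
R = I cosω + sinω [n̂]ₓ + (1−cosω) n̂n̂ᵀ gives
  R = [-0.641558, +0.389089, -0.661069; +0.368687, +0.912144, +0.179060; +0.672661, -0.128851, -0.728646]
β = atan2(√(R₁₃²+R₂₃²), R₃₃) = 2.387139; α = atan2(R₂₃, R₁₃) mod 2π = 2.877076; γ = atan2(R₃₂, −R₃₁) mod 2π = 3.330853
Split into d^2_{0,-1}(β=2.3871) × two z-phases.
Half-angle: c=0.368344, s=0.929690. N=√(2·2·1·6)=4.898979
k∈{0,1} keeps every argument non-negative
  k=0: (−1)^1·4.8990/(2)·0.3683^3·0.9297^1 = -0.113808
  k=1: (−1)^2·4.8990/(2)·0.3683^1·0.9297^3 = +0.725008
d^2_{0,-1}(2.3871) = -0.113808 +0.725008 = +0.611200
|D^2_{0,-1}|² = |d^2_{0,-1}(β)|² = (+0.611200)² = 0.373565 (the z-rotation phases have unit modulus)

P=0.3736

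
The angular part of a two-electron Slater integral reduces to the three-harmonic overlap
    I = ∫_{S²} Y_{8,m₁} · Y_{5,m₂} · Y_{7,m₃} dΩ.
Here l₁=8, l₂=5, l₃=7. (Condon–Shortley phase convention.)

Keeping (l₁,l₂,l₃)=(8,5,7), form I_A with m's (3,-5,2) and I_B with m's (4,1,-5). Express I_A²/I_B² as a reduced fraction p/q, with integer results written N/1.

2268/11

l's match ⇒ only the (l;m) 3-j factors differ between A and B.
A: triangle coeff Δ(8,5,7) = 1/814773960; Σ_t [0,0]: t=0:+1/248832000 = 1/248832000; (3j)²=63/4199 [(8 5 7; 3 -5 2)], sign=-1
B: triangle coeff Δ(8,5,7) = 1/814773960; Σ_t [2,4]: t=2:+1/92897280 t=3:−1/78382080 t=4:+1/696729600 = -1/1791590400; (3j)²=11/151164 [(8 5 7; 4 1 -5)], sign=-1
I_A²/I_B² = (63/4199)/(11/151164) = 2268/11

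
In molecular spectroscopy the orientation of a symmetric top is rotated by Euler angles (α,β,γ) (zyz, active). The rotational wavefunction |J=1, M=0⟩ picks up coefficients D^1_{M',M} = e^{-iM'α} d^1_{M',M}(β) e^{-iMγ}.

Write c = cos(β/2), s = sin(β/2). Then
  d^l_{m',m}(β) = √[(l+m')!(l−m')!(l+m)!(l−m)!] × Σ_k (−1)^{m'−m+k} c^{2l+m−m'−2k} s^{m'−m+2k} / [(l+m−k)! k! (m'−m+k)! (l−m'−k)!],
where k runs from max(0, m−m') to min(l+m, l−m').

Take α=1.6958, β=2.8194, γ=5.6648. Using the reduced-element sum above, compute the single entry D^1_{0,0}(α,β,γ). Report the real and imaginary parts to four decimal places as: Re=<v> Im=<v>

Re=-0.9485 Im=0.0000

D^1_{0,0}(1.6958,2.8194,5.6648) = e^{-i·0·1.6958}·d^1_{0,0}(2.8194)·e^{-i·0·5.6648}. Compute d first:
With c≡cos(β/2)=0.160400 and s≡sin(β/2)=0.987052, N=[1·1·1·1]^{1/2}=1.000000
k∈{0,1} keeps every argument non-negative
  k=0: (−1)^0·1.0000/(1)·0.1604^2·0.9871^0 = +0.025728
  k=1: (−1)^1·1.0000/(1)·0.1604^0·0.9871^2 = -0.974272
d^1_{0,0}(2.8194) = +0.025728 -0.974272 = -0.948543
Phases: e^{-i·(0)·1.6958}=+1.000000+0.000000i, e^{-i·(0)·5.6648}=+1.000000+0.000000i ⇒ D=-0.948543+0.000000i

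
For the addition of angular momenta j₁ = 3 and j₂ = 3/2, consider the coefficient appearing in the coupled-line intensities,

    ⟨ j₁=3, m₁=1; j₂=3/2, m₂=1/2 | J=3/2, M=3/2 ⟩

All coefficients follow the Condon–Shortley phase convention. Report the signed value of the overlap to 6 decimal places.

j₁+j₂−J=3  J+j₁−j₂=3  J−j₁+j₂=0  j₁+j₂+J+1=7
(j₁±m₁, j₂±m₂, J±M) = (4,2,2,1,3,0)
P² = 576/35
sum k=2..2:
  [2] +1/12 = 1/12
S = 1/12
C² = P²·S² = 4/35 ; C = +0.338062

+0.338062  (= +√(4/35))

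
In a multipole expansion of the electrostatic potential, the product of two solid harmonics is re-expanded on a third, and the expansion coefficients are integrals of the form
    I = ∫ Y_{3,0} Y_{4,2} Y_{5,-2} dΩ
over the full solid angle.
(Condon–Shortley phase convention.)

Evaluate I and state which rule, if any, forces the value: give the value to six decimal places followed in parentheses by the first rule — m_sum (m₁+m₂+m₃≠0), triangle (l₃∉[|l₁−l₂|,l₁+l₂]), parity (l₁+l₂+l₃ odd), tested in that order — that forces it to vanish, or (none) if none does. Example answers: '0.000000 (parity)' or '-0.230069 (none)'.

0.022664 (none)

m-sum 0 ✓  L=12 even ✓  1≤5≤7 ✓
Π(2lᵢ+1) = 7×9×11 = 693
triangle coeff Δ(3,4,5) = 1/180180
Σ_t [0,2]: t=0:+1/576 t=1:−1/144 t=2:+1/576 = -1/288
(3j)²=20/1001 [(3 4 5; 0 0 0)], sign=+1
Σ_t [0,2]: t=0:+1/8640 t=1:−1/480 t=2:+1/576 = -1/4320
(3j)²=1/2145 [(3 4 5; 0 2 -2)], sign=+1
⇒ 4πI² = 12/1859
I = (+1)√(12/1859/(4π)) = 0.02266449
No selection rule forces the value: the integral is nonzero (none).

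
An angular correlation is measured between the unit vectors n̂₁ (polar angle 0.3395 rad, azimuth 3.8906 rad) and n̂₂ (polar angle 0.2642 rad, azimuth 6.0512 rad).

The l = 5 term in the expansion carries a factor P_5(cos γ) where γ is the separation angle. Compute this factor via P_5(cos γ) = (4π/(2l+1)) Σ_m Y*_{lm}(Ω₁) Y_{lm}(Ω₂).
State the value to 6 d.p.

Summing Y*_{l m}(θ₁,φ₁)·Y_{l m}(θ₂,φ₂) over m ∈ [−5, 5]; prefactor 4π/(2·5+1) = 1.142397:
  [-5]  conj(Y_{5,-5})(Ω₁) = 0.00157 + 0.00108j ; Y_{5,-5}(Ω₂) = 0.00023 + 0.00052j ; Δ = -0.00000 + 0.00000j
  [-4]  conj(Y_{5,-4})(Ω₁) = -0.01684 + 0.00247j ; Y_{5,-4}(Ω₂) = 0.00395 + 0.00527j ; Δ = -0.00008 - 0.00008j
  [-3]  conj(Y_{5,-3})(Ω₁) = 0.05599 - 0.06977j ; Y_{5,-3}(Ω₂) = 0.03492 + 0.02917j ; Δ = 0.00399 - 0.00080j
  [-2]  conj(Y_{5,-2})(Ω₁) = 0.02149 + 0.29470j ; Y_{5,-2}(Ω₂) = 0.17912 + 0.08963j ; Δ = -0.02257 + 0.05471j
  [-1]  conj(Y_{5,-1})(Ω₁) = -0.40252 - 0.37424j ; Y_{5,-1}(Ω₂) = 0.50371 + 0.11899j ; Δ = -0.15822 - 0.23641j
  [+0]  conj(Y_{5,0})(Ω₁) = 0.28279 + 0.00000j ; Y_{5,0}(Ω₂) = 0.50510 + 0.00000j ; Δ = 0.14284 + 0.00000j
  [+1]  conj(Y_{5,1})(Ω₁) = 0.40252 - 0.37424j ; Y_{5,1}(Ω₂) = -0.50371 + 0.11899j ; Δ = -0.15822 + 0.23641j
  [+2]  conj(Y_{5,2})(Ω₁) = 0.02149 - 0.29470j ; Y_{5,2}(Ω₂) = 0.17912 - 0.08963j ; Δ = -0.02257 - 0.05471j
  [+3]  conj(Y_{5,3})(Ω₁) = -0.05599 - 0.06977j ; Y_{5,3}(Ω₂) = -0.03492 + 0.02917j ; Δ = 0.00399 + 0.00080j
  [+4]  conj(Y_{5,4})(Ω₁) = -0.01684 - 0.00247j ; Y_{5,4}(Ω₂) = 0.00395 - 0.00527j ; Δ = -0.00008 + 0.00008j
  [+5]  conj(Y_{5,5})(Ω₁) = -0.00157 + 0.00108j ; Y_{5,5}(Ω₂) = -0.00023 + 0.00052j ; Δ = -0.00000 - 0.00000j
Σ over m = -0.21091 - 0.00000j; ×(4π/11) → -0.24095 - 0.00000j. Real part: -0.240946

-0.240946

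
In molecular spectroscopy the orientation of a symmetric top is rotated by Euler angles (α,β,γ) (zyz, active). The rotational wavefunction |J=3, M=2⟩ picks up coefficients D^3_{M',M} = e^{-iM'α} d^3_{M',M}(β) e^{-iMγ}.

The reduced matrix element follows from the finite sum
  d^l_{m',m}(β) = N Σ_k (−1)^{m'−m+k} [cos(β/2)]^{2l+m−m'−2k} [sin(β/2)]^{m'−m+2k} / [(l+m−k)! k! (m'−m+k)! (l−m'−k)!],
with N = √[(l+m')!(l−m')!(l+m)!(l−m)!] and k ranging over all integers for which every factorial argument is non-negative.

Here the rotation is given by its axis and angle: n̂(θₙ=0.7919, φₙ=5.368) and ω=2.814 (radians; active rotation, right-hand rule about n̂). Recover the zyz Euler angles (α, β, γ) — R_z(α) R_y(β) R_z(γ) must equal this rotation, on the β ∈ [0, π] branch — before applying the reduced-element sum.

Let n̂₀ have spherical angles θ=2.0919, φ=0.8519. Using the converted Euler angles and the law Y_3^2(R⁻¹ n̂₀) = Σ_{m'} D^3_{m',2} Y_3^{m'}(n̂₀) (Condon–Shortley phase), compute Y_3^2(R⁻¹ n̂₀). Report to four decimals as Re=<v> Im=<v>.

Re=-0.2567 Im=-0.1980

Axis–angle → zyz. n̂ = (sinθₙcosφₙ, sinθₙsinφₙ, cosθₙ) = (+0.433877, -0.564139, +0.702494), ω = 2.8140.
R = I cosω + sinω [n̂]ₓ + (1−cosω) n̂n̂ᵀ gives
  R = [-0.580333, -0.702555, +0.411863; -0.250479, -0.327239, -0.911139; +0.774903, -0.631927, +0.013933]
β = atan2(√(R₁₃²+R₂₃²), R₃₃) = 1.556863; α = atan2(R₂₃, R₁₃) mod 2π = 5.136931; γ = atan2(R₃₂, −R₃₁) mod 2π = 3.825709
Need the full column D^3_{m',2} for m'=−3..3 at α=5.1369, β=1.5569, γ=3.8257.
cos(β/2)=0.712016, sin(β/2)=0.702164
d^3_{-3,2}: single k=5 term ⇒ +0.297685;  D = +0.028121+0.296354i
d^3_{-2,2}: k∈[4..5] ⇒ +0.616172 -0.119848 = +0.496325;  D = -0.430930+0.246247i
d^3_{-1,2}: k∈[3..4] ⇒ +0.790339 -0.384309 = +0.406030;  D = -0.328774-0.238260i
d^3_{0,2}: k∈[2..3] ⇒ +0.694057 -0.674983 = +0.019074;  D = +0.003837-0.018684i
d^3_{1,2}: k∈[1..2] ⇒ +0.406337 -0.790339 = -0.384003;  D = -0.374581+0.084541i
d^3_{2,2}: k∈[0..1] ⇒ +0.130298 -0.633585 = -0.503287;  D = -0.303186-0.401717i
d^3_{3,2}: single k=0 term ⇒ -0.314747;  D = +0.150825-0.276256i
Y_3^{m'}(θ=2.0919,φ=0.8519) and Σ D·Y over m':
  (+0.0281+0.2964i)·(-0.2268-0.1505i)  (-0.4309+0.2462i)·(+0.0507+0.3793i)  (-0.3288-0.2383i)·(+0.0442-0.0505i)  (+0.0038-0.0187i)·(+0.3271+0.0000i)  (-0.3746+0.0845i)·(-0.0442-0.0505i)  (-0.3032-0.4017i)·(+0.0507-0.3793i)  (+0.1508-0.2763i)·(+0.2268-0.1505i)
Y_3^2(R⁻¹ n̂) = -0.256659-0.198003i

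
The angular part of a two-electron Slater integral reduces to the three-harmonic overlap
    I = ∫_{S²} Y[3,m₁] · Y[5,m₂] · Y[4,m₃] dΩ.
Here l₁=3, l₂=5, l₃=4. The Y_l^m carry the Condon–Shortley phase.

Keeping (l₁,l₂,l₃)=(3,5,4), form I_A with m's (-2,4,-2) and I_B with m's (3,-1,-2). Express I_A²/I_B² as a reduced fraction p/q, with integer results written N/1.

Shared (l₁,l₂,l₃)=(3,5,4): N and (l;000)² cancel in I_A²/I_B².
A: Δ = 4!·2!·6!/13! = 1/180180; Racah Σ t=3..4: t=3:−1/8640 t=4:+1/2880 = 1/4320; ⇒ 3j(3 5 4; -2 4 -2)² = 8/429, sgn +1
B: Δ = 4!·2!·6!/13! = 1/180180; Racah Σ t=0..0: t=0:+1/2304 = 1/2304; ⇒ 3j(3 5 4; 3 -1 -2)² = 75/4004, sgn +1
I_A²/I_B² = (8/429)/(75/4004) = 224/225

224/225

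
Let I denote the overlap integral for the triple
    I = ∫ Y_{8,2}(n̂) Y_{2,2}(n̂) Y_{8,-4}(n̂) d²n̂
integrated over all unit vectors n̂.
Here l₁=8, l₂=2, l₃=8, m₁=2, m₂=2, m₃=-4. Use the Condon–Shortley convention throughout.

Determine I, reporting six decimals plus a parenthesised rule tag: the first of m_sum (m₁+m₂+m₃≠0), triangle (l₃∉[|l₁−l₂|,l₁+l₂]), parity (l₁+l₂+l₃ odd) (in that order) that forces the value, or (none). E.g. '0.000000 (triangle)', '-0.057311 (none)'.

Checks pass: Σm=0; 18 even; l₃=8∈[6,10].
(2·8+1)(2·2+1)(2·8+1) = 1445
Δ: 2! 14! 2! / 19! → 1/348840
sum: t=0:+1/116121600 t=1:−1/25401600 t=2:+1/116121600 = -1/45158400
3j²(8 2 8; 0 0 0) = Δ·Π!·Σ² = 24/1615  (sign -1)
sum: t=2:+1/348364800 = 1/348364800
3j²(8 2 8; 2 2 -4) = Δ·Π!·Σ² = 11/646  (sign +1)
combine: 4πI² = 1445·24/1615·11/646 = 132/361
take √, sign -1: I = -0.17058013
No selection rule forces the value: the integral is nonzero (none).

-0.170580 (none)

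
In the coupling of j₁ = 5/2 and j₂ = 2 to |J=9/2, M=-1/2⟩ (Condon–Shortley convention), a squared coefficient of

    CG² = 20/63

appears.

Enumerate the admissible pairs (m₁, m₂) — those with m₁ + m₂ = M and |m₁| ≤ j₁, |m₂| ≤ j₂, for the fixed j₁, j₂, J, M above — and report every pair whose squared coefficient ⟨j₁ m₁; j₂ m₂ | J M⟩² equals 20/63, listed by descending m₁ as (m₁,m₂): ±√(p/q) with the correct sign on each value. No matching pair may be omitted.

(1/2,-1): +√(20/63)

Admissible pairs with m₁+m₂ = M = -1/2: (-5/2,2), (-3/2,1), (-1/2,0), (1/2,-1), (3/2,-2)
  (m₁,m₂)=(3/2,-2): CG² = 5/126, CG = +√(5/126)
  (m₁,m₂)=(1/2,-1): CG² = 20/63, CG = +√(20/63)   ← matches the target
  (m₁,m₂)=(-1/2,0): CG² = 10/21, CG = +√(10/21)
  (m₁,m₂)=(-3/2,1): CG² = 10/63, CG = +√(10/63)
  (m₁,m₂)=(-5/2,2): CG² = 1/126, CG = +√(1/126)
Pairs with CG² = 20/63: (1/2,-1): +√(20/63)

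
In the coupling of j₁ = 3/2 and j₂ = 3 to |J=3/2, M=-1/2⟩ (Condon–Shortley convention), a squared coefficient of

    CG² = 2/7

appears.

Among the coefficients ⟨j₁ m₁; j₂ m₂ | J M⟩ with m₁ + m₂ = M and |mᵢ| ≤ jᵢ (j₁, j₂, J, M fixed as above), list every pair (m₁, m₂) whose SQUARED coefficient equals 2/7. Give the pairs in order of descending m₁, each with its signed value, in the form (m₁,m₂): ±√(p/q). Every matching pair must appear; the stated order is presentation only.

(3/2,-2): +√(2/7)

Admissible pairs with m₁+m₂ = M = -1/2: (-3/2,1), (-1/2,0), (1/2,-1), (3/2,-2)
  (m₁,m₂)=(3/2,-2): CG² = 2/7, CG = +√(2/7)   ← matches the target
  (m₁,m₂)=(1/2,-1): CG² = 12/35, CG = −√(12/35)
  (m₁,m₂)=(-1/2,0): CG² = 9/35, CG = +√(9/35)
  (m₁,m₂)=(-3/2,1): CG² = 4/35, CG = −√(4/35)
Pairs with CG² = 2/7: (3/2,-2): +√(2/7)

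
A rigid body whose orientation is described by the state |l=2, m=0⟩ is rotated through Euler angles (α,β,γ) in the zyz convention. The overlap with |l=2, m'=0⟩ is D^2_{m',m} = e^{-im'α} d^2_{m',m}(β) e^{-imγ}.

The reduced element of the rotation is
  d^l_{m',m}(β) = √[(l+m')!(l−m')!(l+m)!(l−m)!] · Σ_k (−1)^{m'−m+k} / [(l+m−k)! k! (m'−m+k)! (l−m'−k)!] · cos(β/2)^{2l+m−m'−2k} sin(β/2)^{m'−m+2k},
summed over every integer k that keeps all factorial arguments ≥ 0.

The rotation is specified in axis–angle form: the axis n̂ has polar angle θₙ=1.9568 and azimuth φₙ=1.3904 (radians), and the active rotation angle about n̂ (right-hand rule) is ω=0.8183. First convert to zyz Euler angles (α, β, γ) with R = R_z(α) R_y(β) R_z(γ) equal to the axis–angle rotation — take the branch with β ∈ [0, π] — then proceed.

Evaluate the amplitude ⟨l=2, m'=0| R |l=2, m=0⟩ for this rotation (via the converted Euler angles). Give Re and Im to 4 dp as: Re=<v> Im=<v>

Axis–angle → zyz. n̂ = (sinθₙcosφₙ, sinθₙsinφₙ, cosθₙ) = (+0.166218, +0.911388, -0.376489), ω = 0.8183.
R = I cosω + sinω [n̂]ₓ + (1−cosω) n̂n̂ᵀ gives
  R = [+0.692209, +0.322783, +0.645491; -0.226880, +0.946387, -0.229949; -0.685108, +0.012724, +0.728330]
β = atan2(√(R₁₃²+R₂₃²), R₃₃) = 0.754914; α = atan2(R₂₃, R₁₃) mod 2π = 5.940963; γ = atan2(R₃₂, −R₃₁) mod 2π = 0.018570
Split into d^2_{0,0}(β=0.7549) × two z-phases.
c=cos(0.754914/2)=0.929605, s=sin(0.754914/2)=0.368558; N=√[2·2·2·2]=4.000000
Admissible k: 0..2 (factorial args all ≥0)
  k=0: (−1)^0·4.0000/(4)·0.9296^4·0.3686^0 = +0.746781
  k=1: (−1)^1·4.0000/(1)·0.9296^2·0.3686^2 = -0.469535
  k=2: (−1)^2·4.0000/(4)·0.9296^0·0.3686^4 = +0.018451
d^2_{0,0}(0.7549) = +0.746781 -0.469535 +0.018451 = +0.295698
Attach z-rotation phases: D = e^{-i(0)(5.9410)}·(+0.295698)·e^{-i(0)(0.0186)} = +0.295698+0.000000i

Re=0.2957 Im=0.0000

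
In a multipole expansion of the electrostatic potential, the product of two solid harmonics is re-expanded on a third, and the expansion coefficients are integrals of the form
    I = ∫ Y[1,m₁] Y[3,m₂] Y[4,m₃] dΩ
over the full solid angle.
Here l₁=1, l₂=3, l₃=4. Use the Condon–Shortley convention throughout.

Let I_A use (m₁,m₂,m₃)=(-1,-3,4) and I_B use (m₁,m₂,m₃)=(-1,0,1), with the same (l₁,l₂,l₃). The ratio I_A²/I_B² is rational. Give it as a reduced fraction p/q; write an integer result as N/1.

l's match ⇒ only the (l;m) 3-j factors differ between A and B.
A: triangle coeff Δ(1,3,4) = 1/252; Σ_t [0,0]: t=0:+1/1440 = 1/1440; (3j)²=1/9 [(1 3 4; -1 -3 4)], sign=+1
B: triangle coeff Δ(1,3,4) = 1/252; Σ_t [0,0]: t=0:+1/72 = 1/72; (3j)²=5/126 [(1 3 4; -1 0 1)], sign=-1
I_A²/I_B² = (1/9)/(5/126) = 14/5

14/5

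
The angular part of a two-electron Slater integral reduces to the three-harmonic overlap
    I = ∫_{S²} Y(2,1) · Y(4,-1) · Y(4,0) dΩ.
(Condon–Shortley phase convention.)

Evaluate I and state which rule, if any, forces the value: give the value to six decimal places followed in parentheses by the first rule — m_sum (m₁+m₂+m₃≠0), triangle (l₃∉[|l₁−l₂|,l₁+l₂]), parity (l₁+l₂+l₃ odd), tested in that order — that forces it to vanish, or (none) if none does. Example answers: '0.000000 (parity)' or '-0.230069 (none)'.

-0.044869 (none)

m-sum 0 ✓  L=10 even ✓  2≤4≤6 ✓
Π(2lᵢ+1) = 5×9×9 = 405
triangle coeff Δ(2,4,4) = 1/13860
Σ_t [0,2]: t=0:+1/192 t=1:−1/36 t=2:+1/192 = -5/288
(3j)²=20/693 [(2 4 4; 0 0 0)], sign=-1
Σ_t [0,1]: t=0:+1/72 t=1:−1/96 = 1/288
(3j)²=1/462 [(2 4 4; 1 -1 0)], sign=+1
⇒ 4πI² = 150/5929
I = (-1)√(150/5929/(4π)) = -0.04486937
No selection rule forces the value: the integral is nonzero (none).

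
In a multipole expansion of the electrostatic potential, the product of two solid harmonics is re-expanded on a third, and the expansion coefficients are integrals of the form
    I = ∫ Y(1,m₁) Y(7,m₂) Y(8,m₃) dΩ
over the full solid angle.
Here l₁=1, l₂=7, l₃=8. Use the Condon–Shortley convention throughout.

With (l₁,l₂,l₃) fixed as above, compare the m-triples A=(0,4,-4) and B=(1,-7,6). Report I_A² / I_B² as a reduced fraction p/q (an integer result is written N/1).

l's match ⇒ only the (l;m) 3-j factors differ between A and B.
A: triangle coeff Δ(1,7,8) = 1/2040; Σ_t [0,0]: t=0:+1/239500800 = 1/239500800; (3j)²=2/85 [(1 7 8; 0 4 -4)], sign=+1
B: triangle coeff Δ(1,7,8) = 1/2040; Σ_t [0,0]: t=0:+1/174356582400 = 1/174356582400; (3j)²=1/2040 [(1 7 8; 1 -7 6)], sign=+1
I_A²/I_B² = (2/85)/(1/2040) = 48/1

48/1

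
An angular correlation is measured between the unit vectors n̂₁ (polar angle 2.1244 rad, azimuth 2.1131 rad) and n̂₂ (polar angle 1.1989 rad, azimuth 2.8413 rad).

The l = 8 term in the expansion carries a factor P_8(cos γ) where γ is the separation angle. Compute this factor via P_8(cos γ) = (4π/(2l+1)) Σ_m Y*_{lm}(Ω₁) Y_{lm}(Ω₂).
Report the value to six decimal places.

Expand P_8 via completeness: Σ_{m} conj(Y_{8,m}) at Ω₁ times Y_{8,m} at Ω₂ —
  [-8]  conj(Y_{8,-8})(Ω₁) = -0.05161 - 0.13153j ; Y_{8,-8}(Ω₂) = -0.21616 + 0.19708j ; Δ = 0.03708 + 0.01826j
  [-7]  conj(Y_{8,-7})(Ω₁) = 0.21266 - 0.27712j ; Y_{8,-7}(Ω₂) = 0.23121 - 0.39348j ; Δ = -0.05987 - 0.14775j
  [-6]  conj(Y_{8,-6})(Ω₁) = 0.44585 + 0.05025j ; Y_{8,-6}(Ω₂) = -0.05525 + 0.23497j ; Δ = -0.03644 + 0.10198j
  [-5]  conj(Y_{8,-5})(Ω₁) = 0.09100 + 0.19838j ; Y_{8,-5}(Ω₂) = 0.01464 + 0.21088j ; Δ = -0.04050 + 0.02209j
  [-4]  conj(Y_{8,-4})(Ω₁) = 0.12177 - 0.17859j ; Y_{8,-4}(Ω₂) = -0.11968 - 0.30889j ; Δ = -0.06974 - 0.01624j
  [-3]  conj(Y_{8,-3})(Ω₁) = 0.34063 + 0.01913j ; Y_{8,-3}(Ω₂) = -0.03933 - 0.04965j ; Δ = -0.01245 - 0.01767j
  [-2]  conj(Y_{8,-2})(Ω₁) = -0.02353 - 0.04453j ; Y_{8,-2}(Ω₂) = 0.27563 + 0.18881j ; Δ = 0.00192 - 0.01672j
  [-1]  conj(Y_{8,-1})(Ω₁) = 0.17866 - 0.29649j ; Y_{8,-1}(Ω₂) = -0.00076 - 0.00024j ; Δ = -0.00021 + 0.00018j
  [+0]  conj(Y_{8,0})(Ω₁) = 0.00077 + 0.00000j ; Y_{8,0}(Ω₂) = -0.32935 + 0.00000j ; Δ = -0.00025 + 0.00000j
  [+1]  conj(Y_{8,1})(Ω₁) = -0.17866 - 0.29649j ; Y_{8,1}(Ω₂) = 0.00076 - 0.00024j ; Δ = -0.00021 - 0.00018j
  [+2]  conj(Y_{8,2})(Ω₁) = -0.02353 + 0.04453j ; Y_{8,2}(Ω₂) = 0.27563 - 0.18881j ; Δ = 0.00192 + 0.01672j
  [+3]  conj(Y_{8,3})(Ω₁) = -0.34063 + 0.01913j ; Y_{8,3}(Ω₂) = 0.03933 - 0.04965j ; Δ = -0.01245 + 0.01767j
  [+4]  conj(Y_{8,4})(Ω₁) = 0.12177 + 0.17859j ; Y_{8,4}(Ω₂) = -0.11968 + 0.30889j ; Δ = -0.06974 + 0.01624j
  [+5]  conj(Y_{8,5})(Ω₁) = -0.09100 + 0.19838j ; Y_{8,5}(Ω₂) = -0.01464 + 0.21088j ; Δ = -0.04050 - 0.02209j
  [+6]  conj(Y_{8,6})(Ω₁) = 0.44585 - 0.05025j ; Y_{8,6}(Ω₂) = -0.05525 - 0.23497j ; Δ = -0.03644 - 0.10198j
  [+7]  conj(Y_{8,7})(Ω₁) = -0.21266 - 0.27712j ; Y_{8,7}(Ω₂) = -0.23121 - 0.39348j ; Δ = -0.05987 + 0.14775j
  [+8]  conj(Y_{8,8})(Ω₁) = -0.05161 + 0.13153j ; Y_{8,8}(Ω₂) = -0.21616 - 0.19708j ; Δ = 0.03708 - 0.01826j
Accumulated sum -0.36068 + 0.00000j; after 4π/(2l+1) scaling, -0.26661 + 0.00000j ⇒ P_8 = -0.266611

-0.266611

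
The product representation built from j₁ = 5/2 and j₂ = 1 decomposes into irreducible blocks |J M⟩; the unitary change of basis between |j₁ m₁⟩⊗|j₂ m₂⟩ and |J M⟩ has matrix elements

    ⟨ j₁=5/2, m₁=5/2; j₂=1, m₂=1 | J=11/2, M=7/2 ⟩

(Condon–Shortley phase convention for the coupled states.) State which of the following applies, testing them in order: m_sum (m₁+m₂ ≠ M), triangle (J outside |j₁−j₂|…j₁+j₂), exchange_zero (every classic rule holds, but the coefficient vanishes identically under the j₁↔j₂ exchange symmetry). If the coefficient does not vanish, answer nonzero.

triangle

m-sum: m₁+m₂ = 5/2+1 = 7/2, M = 7/2  ✓
triangle: need |j₁−j₂| ≤ J ≤ j₁+j₂, i.e. J ∈ [3/2, 7/2]; J = 11/2 is outside ✗ ⇒ coefficient is 0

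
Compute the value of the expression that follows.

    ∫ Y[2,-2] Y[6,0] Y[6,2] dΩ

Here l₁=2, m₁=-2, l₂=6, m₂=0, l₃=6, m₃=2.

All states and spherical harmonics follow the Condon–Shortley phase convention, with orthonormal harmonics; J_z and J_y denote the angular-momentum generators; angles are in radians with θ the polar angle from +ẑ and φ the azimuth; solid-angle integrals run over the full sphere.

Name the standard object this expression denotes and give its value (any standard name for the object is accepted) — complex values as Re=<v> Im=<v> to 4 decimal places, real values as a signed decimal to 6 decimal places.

This is a Gaunt coefficient — the integral of a triple product of spherical harmonics over the sphere.
Rules hold: Σm=0, L=14 even, 4≤6≤8.
N = 5·13·13 = 845
Δ = 2!·2!·10!/15! = 1/90090
Racah Σ t=0..2: t=0:+1/69120 t=1:−1/14400 t=2:+1/69120 = -7/172800
⇒ 3j(2 6 6; 0 0 0)² = 14/715, sgn -1
Racah Σ t=2..2: t=2:+1/69120 = 1/69120
⇒ 3j(2 6 6; -2 0 2)² = 4/143, sgn +1
4πI² = N·(3j₀)²·(3jₘ)² = 56/121
I = -1·√(0.46281/4π) = -0.19190947

Gaunt coefficient, -0.191909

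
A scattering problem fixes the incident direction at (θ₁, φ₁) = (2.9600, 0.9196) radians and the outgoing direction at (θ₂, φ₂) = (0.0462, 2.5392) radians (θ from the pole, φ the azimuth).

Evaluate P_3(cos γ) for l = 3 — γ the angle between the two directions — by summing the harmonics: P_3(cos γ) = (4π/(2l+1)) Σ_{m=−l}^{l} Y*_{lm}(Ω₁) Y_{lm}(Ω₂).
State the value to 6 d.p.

Addition theorem: P_3(cos γ) = (4π/7) Σ_m Y*_{lm}(Ω₁) Y_{lm}(Ω₂), m = −3…3:
  [-3]  conj(Y_{3,-3})(Ω₁) = (-0.002280, 0.000918) ; Y_{3,-3}(Ω₂) = (0.000010, -0.000040) ; Δ = (0.000000, 0.000000)
  [-2]  conj(Y_{3,-2})(Ω₁) = (0.008694, -0.031610) ; Y_{3,-2}(Ω₂) = (0.000779, 0.002033) ; Δ = (0.000071, -0.000007)
  [-1]  conj(Y_{3,-1})(Ω₁) = (0.135740, 0.178115) ; Y_{3,-1}(Ω₂) = (-0.049063, -0.033738) ; Δ = (-0.000651, -0.013318)
  [+0]  conj(Y_{3,0})(Ω₁) = (-0.674226, -0.000000) ; Y_{3,0}(Ω₂) = (0.741581, 0.000000) ; Δ = (-0.499993, -0.000000)
  [+1]  conj(Y_{3,1})(Ω₁) = (-0.135740, 0.178115) ; Y_{3,1}(Ω₂) = (0.049063, -0.033738) ; Δ = (-0.000651, 0.013318)
  [+2]  conj(Y_{3,2})(Ω₁) = (0.008694, 0.031610) ; Y_{3,2}(Ω₂) = (0.000779, -0.002033) ; Δ = (0.000071, 0.000007)
  [+3]  conj(Y_{3,3})(Ω₁) = (0.002280, 0.000918) ; Y_{3,3}(Ω₂) = (-0.000010, -0.000040) ; Δ = (0.000000, -0.000000)
Σ over m = (-0.501152, 0.000000); ×(4π/7) → (-0.899665, 0.000000). Real part: -0.899665

-0.899665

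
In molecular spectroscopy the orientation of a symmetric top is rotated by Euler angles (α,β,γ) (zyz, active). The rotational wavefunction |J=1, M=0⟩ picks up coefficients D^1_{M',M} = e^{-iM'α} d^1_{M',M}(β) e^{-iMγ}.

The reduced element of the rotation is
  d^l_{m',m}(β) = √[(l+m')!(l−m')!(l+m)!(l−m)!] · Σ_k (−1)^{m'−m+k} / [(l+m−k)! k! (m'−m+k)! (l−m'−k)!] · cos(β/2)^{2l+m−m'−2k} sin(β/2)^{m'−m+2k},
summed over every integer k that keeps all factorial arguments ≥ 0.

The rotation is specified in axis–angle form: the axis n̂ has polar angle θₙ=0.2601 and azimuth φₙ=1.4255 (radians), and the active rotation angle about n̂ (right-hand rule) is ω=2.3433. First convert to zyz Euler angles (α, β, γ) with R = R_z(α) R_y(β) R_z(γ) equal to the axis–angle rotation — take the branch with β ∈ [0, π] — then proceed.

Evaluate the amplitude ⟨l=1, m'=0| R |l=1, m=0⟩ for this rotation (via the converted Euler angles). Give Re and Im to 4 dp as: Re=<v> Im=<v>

Axis–angle → zyz. n̂ = (sinθₙcosφₙ, sinθₙsinφₙ, cosθₙ) = (+0.037236, +0.254467, +0.966364), ω = 2.3433.
R = I cosω + sinω [n̂]ₓ + (1−cosω) n̂n̂ᵀ gives
  R = [-0.695576, -0.675988, +0.243338; +0.708165, -0.587983, +0.390868; -0.121144, +0.444202, +0.887699]
β = atan2(√(R₁₃²+R₂₃²), R₃₃) = 0.478474; α = atan2(R₂₃, R₁₃) mod 2π = 1.013956; γ = atan2(R₃₂, −R₃₁) mod 2π = 1.304549
First d^1_{0,0}(β=0.4785), then the phase factors e^{-i(0)α} and e^{-i(0)γ}:
With c≡cos(β/2)=0.971519 and s≡sin(β/2)=0.236961, N=[1·1·1·1]^{1/2}=1.000000
Admissible k: 0..1 (factorial args all ≥0)
  k=0: (−1)^0·1.0000/(1)·0.9715^2·0.2370^0 = +0.943849
  k=1: (−1)^1·1.0000/(1)·0.9715^0·0.2370^2 = -0.056151
d^1_{0,0}(0.4785) = +0.943849 -0.056151 = +0.887699
Phases: e^{-i·(0)·1.0140}=+1.000000+0.000000i, e^{-i·(0)·1.3045}=+1.000000+0.000000i ⇒ D=+0.887699+0.000000i

Re=0.8877 Im=0.0000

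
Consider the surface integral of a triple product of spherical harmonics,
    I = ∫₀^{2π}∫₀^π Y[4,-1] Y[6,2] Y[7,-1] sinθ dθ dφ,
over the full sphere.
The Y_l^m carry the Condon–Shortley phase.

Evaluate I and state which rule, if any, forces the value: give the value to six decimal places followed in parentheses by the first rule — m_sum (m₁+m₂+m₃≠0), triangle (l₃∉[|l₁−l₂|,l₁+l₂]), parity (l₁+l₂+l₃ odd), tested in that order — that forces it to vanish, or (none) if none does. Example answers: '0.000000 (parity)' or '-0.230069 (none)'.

Σlᵢ=17 odd — θ-integrand is odd under cosθ→−cosθ; I=0

0.000000 (parity)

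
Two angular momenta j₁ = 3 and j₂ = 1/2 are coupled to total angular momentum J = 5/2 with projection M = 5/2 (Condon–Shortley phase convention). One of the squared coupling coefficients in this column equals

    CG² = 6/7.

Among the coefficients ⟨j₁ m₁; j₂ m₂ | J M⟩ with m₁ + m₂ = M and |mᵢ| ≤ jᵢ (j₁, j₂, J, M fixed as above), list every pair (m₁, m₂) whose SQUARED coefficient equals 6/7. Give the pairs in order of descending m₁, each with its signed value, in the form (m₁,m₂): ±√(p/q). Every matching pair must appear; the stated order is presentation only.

Admissible pairs with m₁+m₂ = M = 5/2: (2,1/2), (3,-1/2)
  (m₁,m₂)=(3,-1/2): CG² = 6/7, CG = +√(6/7)   ← matches the target
  (m₁,m₂)=(2,1/2): CG² = 1/7, CG = −√(1/7)
Pairs with CG² = 6/7: (3,-1/2): +√(6/7)

(3,-1/2): +√(6/7)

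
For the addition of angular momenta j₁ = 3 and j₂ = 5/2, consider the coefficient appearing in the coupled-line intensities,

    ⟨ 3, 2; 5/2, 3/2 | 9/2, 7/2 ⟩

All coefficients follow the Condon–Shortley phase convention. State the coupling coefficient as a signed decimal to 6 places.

+√(1/99) = +0.100504

j₁+j₂−J=1  J+j₁−j₂=5  J−j₁+j₂=4  j₁+j₂+J+1=11
(j₁±m₁, j₂±m₂, J±M) = (5,1,4,1,8,1)
P² = 921600/11
sum k=0..1:
  [0] +1/576 = 1/576
  [1] −1/720 = -1/720
S = 1/2880
C² = P²·S² = 1/99 ; C = +0.100504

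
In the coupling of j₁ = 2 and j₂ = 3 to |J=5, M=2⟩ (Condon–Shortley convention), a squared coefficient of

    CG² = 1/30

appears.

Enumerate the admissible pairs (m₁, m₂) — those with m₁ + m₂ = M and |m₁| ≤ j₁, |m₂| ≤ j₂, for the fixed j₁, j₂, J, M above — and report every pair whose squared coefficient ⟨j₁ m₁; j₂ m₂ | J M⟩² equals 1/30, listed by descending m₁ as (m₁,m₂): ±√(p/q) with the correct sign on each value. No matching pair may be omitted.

(-1,3): +√(1/30)

Admissible pairs with m₁+m₂ = M = 2: (-1,3), (0,2), (1,1), (2,0)
  (m₁,m₂)=(2,0): CG² = 1/6, CG = +√(1/6)
  (m₁,m₂)=(1,1): CG² = 1/2, CG = +√(1/2)
  (m₁,m₂)=(0,2): CG² = 3/10, CG = +√(3/10)
  (m₁,m₂)=(-1,3): CG² = 1/30, CG = +√(1/30)   ← matches the target
Pairs with CG² = 1/30: (-1,3): +√(1/30)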